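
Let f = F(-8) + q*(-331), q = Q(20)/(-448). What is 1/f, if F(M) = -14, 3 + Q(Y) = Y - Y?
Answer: -448/7265 ≈ -0.061666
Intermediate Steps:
Q(Y) = -3 (Q(Y) = -3 + (Y - Y) = -3 + 0 = -3)
q = 3/448 (q = -3/(-448) = -3*(-1/448) = 3/448 ≈ 0.0066964)
f = -7265/448 (f = -14 + (3/448)*(-331) = -14 - 993/448 = -7265/448 ≈ -16.217)
1/f = 1/(-7265/448) = -448/7265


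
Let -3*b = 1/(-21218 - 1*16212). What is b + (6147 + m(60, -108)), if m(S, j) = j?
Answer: 678119311/112290 ≈ 6039.0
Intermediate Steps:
b = 1/112290 (b = -1/(3*(-21218 - 1*16212)) = -1/(3*(-21218 - 16212)) = -1/3/(-37430) = -1/3*(-1/37430) = 1/112290 ≈ 8.9055e-6)
b + (6147 + m(60, -108)) = 1/112290 + (6147 - 108) = 1/112290 + 6039 = 678119311/112290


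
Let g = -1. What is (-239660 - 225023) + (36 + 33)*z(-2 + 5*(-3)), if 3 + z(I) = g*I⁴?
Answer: -6227839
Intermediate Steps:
z(I) = -3 - I⁴
(-239660 - 225023) + (36 + 33)*z(-2 + 5*(-3)) = (-239660 - 225023) + (36 + 33)*(-3 - (-2 + 5*(-3))⁴) = -464683 + 69*(-3 - (-2 - 15)⁴) = -464683 + 69*(-3 - 1*(-17)⁴) = -464683 + 69*(-3 - 1*83521) = -464683 + 69*(-3 - 83521) = -464683 + 69*(-83524) = -464683 - 5763156 = -6227839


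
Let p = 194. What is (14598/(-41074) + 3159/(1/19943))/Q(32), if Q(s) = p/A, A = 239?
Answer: 154612649014965/1992089 ≈ 7.7613e+7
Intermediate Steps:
Q(s) = 194/239
(14598/(-41074) + 3159/(1/19943))/Q(32) = (14598/(-41074) + 3159/(1/19943))/(194/239) = (14598*(-1/41074) + 3159/(1/19943))*(239/194) = (-7299/20537 + 3159*19943)*(239/194) = (-7299/20537 + 62999937)*(239/194) = (1293829698870/20537)*(239/194) = 154612649014965/1992089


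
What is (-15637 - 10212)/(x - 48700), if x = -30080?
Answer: 25849/78780 ≈ 0.32812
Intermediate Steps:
(-15637 - 10212)/(x - 48700) = (-15637 - 10212)/(-30080 - 48700) = -25849/(-78780) = -25849*(-1/78780) = 25849/78780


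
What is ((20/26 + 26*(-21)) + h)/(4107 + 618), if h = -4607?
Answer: -66979/61425 ≈ -1.0904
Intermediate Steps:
((20/26 + 26*(-21)) + h)/(4107 + 618) = ((20/26 + 26*(-21)) - 4607)/(4107 + 618) = ((20*(1/26) - 546) - 4607)/4725 = ((10/13 - 546) - 4607)*(1/4725) = (-7088/13 - 4607)*(1/4725) = -66979/13*1/4725 = -66979/61425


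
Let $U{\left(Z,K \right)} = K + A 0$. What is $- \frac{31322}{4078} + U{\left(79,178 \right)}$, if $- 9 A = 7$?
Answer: $\frac{347281}{2039} \approx 170.32$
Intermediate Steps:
$A = - \frac{7}{9}$ ($A = \left(- \frac{1}{9}\right) 7 = - \frac{7}{9} \approx -0.77778$)
$U{\left(Z,K \right)} = K$ ($U{\left(Z,K \right)} = K - 0 = K + 0 = K$)
$- \frac{31322}{4078} + U{\left(79,178 \right)} = - \frac{31322}{4078} + 178 = \left(-31322\right) \frac{1}{4078} + 178 = - \frac{15661}{2039} + 178 = \frac{347281}{2039}$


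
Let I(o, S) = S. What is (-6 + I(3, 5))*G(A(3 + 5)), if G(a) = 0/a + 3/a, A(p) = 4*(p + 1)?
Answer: -1/12 ≈ -0.083333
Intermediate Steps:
A(p) = 4 + 4*p (A(p) = 4*(1 + p) = 4 + 4*p)
G(a) = 3/a (G(a) = 0 + 3/a = 3/a)
(-6 + I(3, 5))*G(A(3 + 5)) = (-6 + 5)*(3/(4 + 4*(3 + 5))) = -3/(4 + 4*8) = -3/(4 + 32) = -3/36 = -1*1/12 = -1/12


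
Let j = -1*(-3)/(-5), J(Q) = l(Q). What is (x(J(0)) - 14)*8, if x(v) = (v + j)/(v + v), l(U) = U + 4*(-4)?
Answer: -2157/20 ≈ -107.85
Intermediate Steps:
l(U) = -16 + U (l(U) = U - 16 = -16 + U)
J(Q) = -16 + Q
j = -3/5 (j = 3*(-1/5) = -3/5 ≈ -0.60000)
x(v) = (-3/5 + v)/(2*v) (x(v) = (v - 3/5)/(v + v) = (-3/5 + v)/((2*v)) = (-3/5 + v)*(1/(2*v)) = (-3/5 + v)/(2*v))
(x(J(0)) - 14)*8 = ((-3 + 5*(-16 + 0))/(10*(-16 + 0)) - 14)*8 = ((1/10)*(-3 + 5*(-16))/(-16) - 14)*8 = ((1/10)*(-1/16)*(-3 - 80) - 14)*8 = ((1/10)*(-1/16)*(-83) - 14)*8 = (83/160 - 14)*8 = -2157/160*8 = -2157/20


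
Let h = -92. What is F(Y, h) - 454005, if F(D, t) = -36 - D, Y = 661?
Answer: -454702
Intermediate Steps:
F(Y, h) - 454005 = (-36 - 1*661) - 454005 = (-36 - 661) - 454005 = -697 - 454005 = -454702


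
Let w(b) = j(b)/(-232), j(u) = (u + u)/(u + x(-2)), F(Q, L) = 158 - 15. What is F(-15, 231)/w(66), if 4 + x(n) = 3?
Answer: -49010/3 ≈ -16337.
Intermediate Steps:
x(n) = -1 (x(n) = -4 + 3 = -1)
F(Q, L) = 143
j(u) = 2*u/(-1 + u) (j(u) = (u + u)/(u - 1) = (2*u)/(-1 + u) = 2*u/(-1 + u))
w(b) = -b/(116*(-1 + b)) (w(b) = (2*b/(-1 + b))/(-232) = (2*b/(-1 + b))*(-1/232) = -b/(116*(-1 + b)))
F(-15, 231)/w(66) = 143/((-1*66/(-116 + 116*66))) = 143/((-1*66/(-116 + 7656))) = 143/((-1*66/7540)) = 143/((-1*66*1/7540)) = 143/(-33/3770) = 143*(-3770/33) = -49010/3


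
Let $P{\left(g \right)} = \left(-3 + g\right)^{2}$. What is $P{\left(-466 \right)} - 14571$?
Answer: $205390$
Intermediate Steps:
$P{\left(-466 \right)} - 14571 = \left(-3 - 466\right)^{2} - 14571 = \left(-469\right)^{2} - 14571 = 219961 - 14571 = 205390$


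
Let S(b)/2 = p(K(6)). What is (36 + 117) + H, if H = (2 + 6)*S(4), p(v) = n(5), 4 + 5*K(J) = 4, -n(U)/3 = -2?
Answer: 249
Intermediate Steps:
n(U) = 6 (n(U) = -3*(-2) = 6)
K(J) = 0 (K(J) = -⅘ + (⅕)*4 = -⅘ + ⅘ = 0)
p(v) = 6
S(b) = 12 (S(b) = 2*6 = 12)
H = 96 (H = (2 + 6)*12 = 8*12 = 96)
(36 + 117) + H = (36 + 117) + 96 = 153 + 96 = 249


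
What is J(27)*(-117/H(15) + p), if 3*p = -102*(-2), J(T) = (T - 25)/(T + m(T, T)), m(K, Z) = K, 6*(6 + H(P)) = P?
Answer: 710/189 ≈ 3.7566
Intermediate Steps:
H(P) = -6 + P/6
J(T) = (-25 + T)/(2*T) (J(T) = (T - 25)/(T + T) = (-25 + T)/((2*T)) = (-25 + T)*(1/(2*T)) = (-25 + T)/(2*T))
p = 68 (p = (-102*(-2))/3 = (1/3)*204 = 68)
J(27)*(-117/H(15) + p) = ((1/2)*(-25 + 27)/27)*(-117/(-6 + (1/6)*15) + 68) = ((1/2)*(1/27)*2)*(-117/(-6 + 5/2) + 68) = (-117/(-7/2) + 68)/27 = (-117*(-2/7) + 68)/27 = (234/7 + 68)/27 = (1/27)*(710/7) = 710/189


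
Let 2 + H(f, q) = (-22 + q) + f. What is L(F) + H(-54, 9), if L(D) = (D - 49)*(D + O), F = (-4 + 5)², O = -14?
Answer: 555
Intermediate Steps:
H(f, q) = -24 + f + q (H(f, q) = -2 + ((-22 + q) + f) = -2 + (-22 + f + q) = -24 + f + q)
F = 1 (F = 1² = 1)
L(D) = (-49 + D)*(-14 + D) (L(D) = (D - 49)*(D - 14) = (-49 + D)*(-14 + D))
L(F) + H(-54, 9) = (686 + 1² - 63*1) + (-24 - 54 + 9) = (686 + 1 - 63) - 69 = 624 - 69 = 555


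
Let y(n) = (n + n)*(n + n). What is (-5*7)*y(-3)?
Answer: -1260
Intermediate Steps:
y(n) = 4*n² (y(n) = (2*n)*(2*n) = 4*n²)
(-5*7)*y(-3) = (-5*7)*(4*(-3)²) = -140*9 = -35*36 = -1260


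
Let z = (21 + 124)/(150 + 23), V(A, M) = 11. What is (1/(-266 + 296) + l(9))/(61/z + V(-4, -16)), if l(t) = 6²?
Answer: 31349/72888 ≈ 0.43010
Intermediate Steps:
z = 145/173 ≈ 0.83815
l(t) = 36
(1/(-266 + 296) + l(9))/(61/z + V(-4, -16)) = (1/(-266 + 296) + 36)/(61/(145/173) + 11) = (1/30 + 36)/(61*(173/145) + 11) = (1/30 + 36)/(10553/145 + 11) = 1081/(30*(12148/145)) = (1081/30)*(145/12148) = 31349/72888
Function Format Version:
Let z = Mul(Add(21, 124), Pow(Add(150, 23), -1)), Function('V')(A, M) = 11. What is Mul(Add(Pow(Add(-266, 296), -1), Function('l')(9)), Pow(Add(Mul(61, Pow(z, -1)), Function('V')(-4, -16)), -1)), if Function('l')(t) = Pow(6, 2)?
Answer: Rational(31349, 72888) ≈ 0.43010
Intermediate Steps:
z = Rational(145, 173) (z = Mul(145, Pow(173, -1)) = Mul(145, Rational(1, 173)) = Rational(145, 173) ≈ 0.83815)
Function('l')(t) = 36
Mul(Add(Pow(Add(-266, 296), -1), Function('l')(9)), Pow(Add(Mul(61, Pow(z, -1)), Function('V')(-4, -16)), -1)) = Mul(Add(Pow(Add(-266, 296), -1), 36), Pow(Add(Mul(61, Pow(Rational(145, 173), -1)), 11), -1)) = Mul(Add(Pow(30, -1), 36), Pow(Add(Mul(61, Rational(173, 145)), 11), -1)) = Mul(Add(Rational(1, 30), 36), Pow(Add(Rational(10553, 145), 11), -1)) = Mul(Rational(1081, 30), Pow(Rational(12148, 145), -1)) = Mul(Rational(1081, 30), Rational(145, 12148)) = Rational(31349, 72888)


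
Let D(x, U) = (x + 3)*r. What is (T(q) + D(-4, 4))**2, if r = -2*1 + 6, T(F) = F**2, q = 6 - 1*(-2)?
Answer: 3600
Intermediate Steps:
q = 8 (q = 6 + 2 = 8)
r = 4 (r = -2 + 6 = 4)
D(x, U) = 12 + 4*x (D(x, U) = (x + 3)*4 = (3 + x)*4 = 12 + 4*x)
(T(q) + D(-4, 4))**2 = (8**2 + (12 + 4*(-4)))**2 = (64 + (12 - 16))**2 = (64 - 4)**2 = 60**2 = 3600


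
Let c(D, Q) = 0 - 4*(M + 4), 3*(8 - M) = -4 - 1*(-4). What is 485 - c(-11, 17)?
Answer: 533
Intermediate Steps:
M = 8 (M = 8 - (-4 - 1*(-4))/3 = 8 - (-4 + 4)/3 = 8 - 1/3*0 = 8 + 0 = 8)
c(D, Q) = -48 (c(D, Q) = 0 - 4*(8 + 4) = 0 - 4*12 = 0 - 48 = -48)
485 - c(-11, 17) = 485 - 1*(-48) = 485 + 48 = 533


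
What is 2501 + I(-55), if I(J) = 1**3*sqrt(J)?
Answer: 2501 + I*sqrt(55) ≈ 2501.0 + 7.4162*I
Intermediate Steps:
I(J) = sqrt(J) (I(J) = 1*sqrt(J) = sqrt(J))
2501 + I(-55) = 2501 + sqrt(-55) = 2501 + I*sqrt(55)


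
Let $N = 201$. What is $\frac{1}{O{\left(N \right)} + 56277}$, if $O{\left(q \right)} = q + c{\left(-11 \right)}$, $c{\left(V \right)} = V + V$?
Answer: $\frac{1}{56456} \approx 1.7713 \cdot 10^{-5}$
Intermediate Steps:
$c{\left(V \right)} = 2 V$
$O{\left(q \right)} = -22 + q$ ($O{\left(q \right)} = q + 2 \left(-11\right) = q - 22 = -22 + q$)
$\frac{1}{O{\left(N \right)} + 56277} = \frac{1}{\left(-22 + 201\right) + 56277} = \frac{1}{179 + 56277} = \frac{1}{56456}$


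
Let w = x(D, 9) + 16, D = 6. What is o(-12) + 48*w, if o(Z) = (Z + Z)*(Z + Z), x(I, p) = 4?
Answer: 1536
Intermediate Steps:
w = 20 (w = 4 + 16 = 20)
o(Z) = 4*Z**2 (o(Z) = (2*Z)*(2*Z) = 4*Z**2)
o(-12) + 48*w = 4*(-12)**2 + 48*20 = 4*144 + 960 = 576 + 960 = 1536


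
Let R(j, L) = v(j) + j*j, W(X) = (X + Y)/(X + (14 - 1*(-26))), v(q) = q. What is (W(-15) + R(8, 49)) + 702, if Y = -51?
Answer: 19284/25 ≈ 771.36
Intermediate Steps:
W(X) = (-51 + X)/(40 + X) (W(X) = (X - 51)/(X + (14 - 1*(-26))) = (-51 + X)/(X + (14 + 26)) = (-51 + X)/(X + 40) = (-51 + X)/(40 + X))
R(j, L) = j + j² (R(j, L) = j + j*j = j + j²)
(W(-15) + R(8, 49)) + 702 = ((-51 - 15)/(40 - 15) + 8*(1 + 8)) + 702 = (-66/25 + 8*9) + 702 = ((1/25)*(-66) + 72) + 702 = (-66/25 + 72) + 702 = 1734/25 + 702 = 19284/25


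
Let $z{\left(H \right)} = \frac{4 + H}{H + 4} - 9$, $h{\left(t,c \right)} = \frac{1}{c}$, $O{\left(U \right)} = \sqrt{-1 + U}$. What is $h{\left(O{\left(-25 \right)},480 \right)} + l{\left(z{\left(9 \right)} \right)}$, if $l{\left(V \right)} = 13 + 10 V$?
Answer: $- \frac{32159}{480} \approx -66.998$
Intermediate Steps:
$z{\left(H \right)} = -8$ ($z{\left(H \right)} = \frac{4 + H}{4 + H} - 9 = 1 - 9 = -8$)
$h{\left(O{\left(-25 \right)},480 \right)} + l{\left(z{\left(9 \right)} \right)} = \frac{1}{480} + \left(13 + 10 \left(-8\right)\right) = \frac{1}{480} + \left(13 - 80\right) = \frac{1}{480} - 67 = - \frac{32159}{480}$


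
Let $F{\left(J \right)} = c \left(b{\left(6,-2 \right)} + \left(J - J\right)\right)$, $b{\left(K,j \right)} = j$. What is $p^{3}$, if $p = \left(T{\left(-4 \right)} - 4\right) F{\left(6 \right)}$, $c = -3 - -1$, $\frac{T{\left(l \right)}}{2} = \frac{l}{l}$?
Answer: $-512$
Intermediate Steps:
$T{\left(l \right)} = 2$ ($T{\left(l \right)} = 2 \frac{l}{l} = 2 \cdot 1 = 2$)
$c = -2$ ($c = -3 + 1 = -2$)
$F{\left(J \right)} = 4$ ($F{\left(J \right)} = - 2 \left(-2 + \left(J - J\right)\right) = - 2 \left(-2 + 0\right) = \left(-2\right) \left(-2\right) = 4$)
$p = -8$ ($p = \left(2 - 4\right) 4 = \left(-2\right) 4 = -8$)
$p^{3} = \left(-8\right)^{3} = -512$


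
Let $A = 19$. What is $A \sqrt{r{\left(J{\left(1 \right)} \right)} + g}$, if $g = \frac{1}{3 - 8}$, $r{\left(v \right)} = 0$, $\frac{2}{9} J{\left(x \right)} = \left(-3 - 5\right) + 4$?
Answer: $\frac{19 i \sqrt{5}}{5} \approx 8.4971 i$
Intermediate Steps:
$J{\left(x \right)} = -18$ ($J{\left(x \right)} = \frac{9 \left(\left(-3 - 5\right) + 4\right)}{2} = \frac{9 \left(-8 + 4\right)}{2} = \frac{9}{2} \left(-4\right) = -18$)
$g = - \frac{1}{5}$ ($g = \frac{1}{-5} = - \frac{1}{5} \approx -0.2$)
$A \sqrt{r{\left(J{\left(1 \right)} \right)} + g} = 19 \sqrt{0 - \frac{1}{5}} = 19 \sqrt{- \frac{1}{5}} = 19 \frac{i \sqrt{5}}{5} = \frac{19 i \sqrt{5}}{5}$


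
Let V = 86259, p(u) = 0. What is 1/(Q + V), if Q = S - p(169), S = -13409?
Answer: 1/72850 ≈ 1.3727e-5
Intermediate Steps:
Q = -13409 (Q = -13409 - 1*0 = -13409 + 0 = -13409)
1/(Q + V) = 1/(-13409 + 86259) = 1/72850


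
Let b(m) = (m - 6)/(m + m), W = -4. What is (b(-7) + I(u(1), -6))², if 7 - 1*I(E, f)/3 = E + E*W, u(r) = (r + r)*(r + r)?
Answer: 657721/196 ≈ 3355.7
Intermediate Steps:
b(m) = (-6 + m)/(2*m) (b(m) = (-6 + m)/((2*m)) = (-6 + m)*(1/(2*m)) = (-6 + m)/(2*m))
u(r) = 4*r² (u(r) = (2*r)*(2*r) = 4*r²)
I(E, f) = 21 + 9*E (I(E, f) = 21 - 3*(E + E*(-4)) = 21 - 3*(E - 4*E) = 21 - (-9)*E = 21 + 9*E)
(b(-7) + I(u(1), -6))² = ((½)*(-6 - 7)/(-7) + (21 + 9*(4*1²)))² = ((½)*(-⅐)*(-13) + (21 + 9*(4*1)))² = (13/14 + (21 + 9*4))² = (13/14 + (21 + 36))² = (13/14 + 57)² = (811/14)² = 657721/196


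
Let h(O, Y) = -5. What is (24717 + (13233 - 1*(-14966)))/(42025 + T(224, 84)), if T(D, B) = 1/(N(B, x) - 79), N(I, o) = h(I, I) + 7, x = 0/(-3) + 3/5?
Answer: 1018633/808981 ≈ 1.2592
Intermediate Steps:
x = ⅗ (x = 0*(-⅓) + 3*(⅕) = 0 + ⅗ = ⅗ ≈ 0.60000)
N(I, o) = 2 (N(I, o) = -5 + 7 = 2)
T(D, B) = -1/77 (T(D, B) = 1/(2 - 79) = 1/(-77) = -1/77)
(24717 + (13233 - 1*(-14966)))/(42025 + T(224, 84)) = (24717 + (13233 - 1*(-14966)))/(42025 - 1/77) = (24717 + (13233 + 14966))/(3235924/77) = (24717 + 28199)*(77/3235924) = 52916*(77/3235924) = 1018633/808981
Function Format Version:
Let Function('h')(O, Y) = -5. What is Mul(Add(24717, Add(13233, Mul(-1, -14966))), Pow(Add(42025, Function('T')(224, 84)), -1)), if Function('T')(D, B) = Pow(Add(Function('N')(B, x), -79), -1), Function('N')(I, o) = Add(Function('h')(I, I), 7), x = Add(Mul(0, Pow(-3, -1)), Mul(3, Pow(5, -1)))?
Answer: Rational(1018633, 808981) ≈ 1.2592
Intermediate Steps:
x = Rational(3, 5) (x = Add(Mul(0, Rational(-1, 3)), Mul(3, Rational(1, 5))) = Add(0, Rational(3, 5)) = Rational(3, 5) ≈ 0.60000)
Function('N')(I, o) = 2 (Function('N')(I, o) = Add(-5, 7) = 2)
Function('T')(D, B) = Rational(-1, 77) (Function('T')(D, B) = Pow(Add(2, -79), -1) = Pow(-77, -1) = Rational(-1, 77))
Mul(Add(24717, Add(13233, Mul(-1, -14966))), Pow(Add(42025, Function('T')(224, 84)), -1)) = Mul(Add(24717, Add(13233, Mul(-1, -14966))), Pow(Add(42025, Rational(-1, 77)), -1)) = Mul(Add(24717, Add(13233, 14966)), Pow(Rational(3235924, 77), -1)) = Mul(Add(24717, 28199), Rational(77, 3235924)) = Mul(52916, Rational(77, 3235924)) = Rational(1018633, 808981)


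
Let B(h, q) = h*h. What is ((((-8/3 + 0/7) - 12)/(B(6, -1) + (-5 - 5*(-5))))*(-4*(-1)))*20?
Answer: -440/21 ≈ -20.952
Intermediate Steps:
B(h, q) = h²
((((-8/3 + 0/7) - 12)/(B(6, -1) + (-5 - 5*(-5))))*(-4*(-1)))*20 = ((((-8/3 + 0/7) - 12)/(6² + (-5 - 5*(-5))))*(-4*(-1)))*20 = ((((-8*⅓ + 0*(⅐)) - 12)/(36 + (-5 + 25)))*4)*20 = ((((-8/3 + 0) - 12)/(36 + 20))*4)*20 = (((-8/3 - 12)/56)*4)*20 = (-44/3*1/56*4)*20 = -11/42*4*20 = -22/21*20 = -440/21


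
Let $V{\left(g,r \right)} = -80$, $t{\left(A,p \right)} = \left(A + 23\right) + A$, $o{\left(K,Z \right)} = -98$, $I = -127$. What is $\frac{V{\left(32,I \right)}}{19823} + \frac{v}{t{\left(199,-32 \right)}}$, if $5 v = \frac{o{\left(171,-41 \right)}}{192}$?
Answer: $- \frac{17137727}{4005831840} \approx -0.0042782$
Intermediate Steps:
$t{\left(A,p \right)} = 23 + 2 A$ ($t{\left(A,p \right)} = \left(23 + A\right) + A = 23 + 2 A$)
$v = - \frac{49}{480}$ ($v = \frac{\left(-98\right) \frac{1}{192}}{5} = \frac{1}{5} \left(- \frac{49}{96}\right) = - \frac{49}{480} \approx -0.10208$)
$\frac{V{\left(32,I \right)}}{19823} + \frac{v}{t{\left(199,-32 \right)}} = - \frac{80}{19823} - \frac{49}{480 \left(23 + 2 \cdot 199\right)} = \left(-80\right) \frac{1}{19823} - \frac{49}{480 \left(23 + 398\right)} = - \frac{80}{19823} - \frac{49}{480 \cdot 421} = - \frac{80}{19823} - \frac{49}{202080} = - \frac{17137727}{4005831840}$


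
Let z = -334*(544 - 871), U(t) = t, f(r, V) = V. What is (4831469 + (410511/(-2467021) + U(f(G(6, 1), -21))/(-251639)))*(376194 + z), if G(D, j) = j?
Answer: 1455929976165313046625276/620798697419 ≈ 2.3453e+12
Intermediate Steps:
z = 109218 (z = -334*(-327) = 109218)
(4831469 + (410511/(-2467021) + U(f(G(6, 1), -21))/(-251639)))*(376194 + z) = (4831469 + (410511/(-2467021) - 21/(-251639)))*(376194 + 109218) = (4831469 + (410511*(-1/2467021) - 21*(-1/251639)))*485412 = (4831469 + (-410511/2467021 + 21/251639))*485412 = (4831469 - 103248770088/620798697419)*485412 = (2999369558571508423/620798697419)*485412 = 1455929976165313046625276/620798697419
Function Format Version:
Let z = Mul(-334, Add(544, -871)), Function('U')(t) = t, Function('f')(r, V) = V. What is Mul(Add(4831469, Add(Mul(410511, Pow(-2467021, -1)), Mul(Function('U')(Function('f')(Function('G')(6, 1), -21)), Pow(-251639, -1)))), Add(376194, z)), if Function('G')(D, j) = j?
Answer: Rational(1455929976165313046625276, 620798697419) ≈ 2.3453e+12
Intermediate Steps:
z = 109218 (z = Mul(-334, -327) = 109218)
Mul(Add(4831469, Add(Mul(410511, Pow(-2467021, -1)), Mul(Function('U')(Function('f')(Function('G')(6, 1), -21)), Pow(-251639, -1)))), Add(376194, z)) = Mul(Add(4831469, Add(Mul(410511, Pow(-2467021, -1)), Mul(-21, Pow(-251639, -1)))), Add(376194, 109218)) = Mul(Add(4831469, Add(Mul(410511, Rational(-1, 2467021)), Mul(-21, Rational(-1, 251639)))), 485412) = Mul(Add(4831469, Add(Rational(-410511, 2467021), Rational(21, 251639))), 485412) = Mul(Add(4831469, Rational(-103248770088, 620798697419)), 485412) = Mul(Rational(2999369558571508423, 620798697419), 485412) = Rational(1455929976165313046625276, 620798697419)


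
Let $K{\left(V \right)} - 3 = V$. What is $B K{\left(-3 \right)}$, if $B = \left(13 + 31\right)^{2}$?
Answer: $0$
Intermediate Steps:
$B = 1936$ ($B = 44^{2} = 1936$)
$K{\left(V \right)} = 3 + V$
$B K{\left(-3 \right)} = 1936 \left(3 - 3\right) = 1936 \cdot 0 = 0$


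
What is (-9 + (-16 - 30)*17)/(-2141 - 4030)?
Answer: 791/6171 ≈ 0.12818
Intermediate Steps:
(-9 + (-16 - 30)*17)/(-2141 - 4030) = (-9 - 46*17)/(-6171) = (-9 - 782)*(-1/6171) = -791*(-1/6171) = 791/6171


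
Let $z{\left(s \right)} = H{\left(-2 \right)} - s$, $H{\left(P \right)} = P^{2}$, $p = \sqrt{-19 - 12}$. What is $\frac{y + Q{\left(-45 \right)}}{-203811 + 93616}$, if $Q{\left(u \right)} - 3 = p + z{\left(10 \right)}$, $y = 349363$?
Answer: $- \frac{69872}{22039} - \frac{i \sqrt{31}}{110195} \approx -3.1704 - 5.0526 \cdot 10^{-5} i$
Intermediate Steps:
$p = i \sqrt{31}$ ($p = \sqrt{-31} = i \sqrt{31} \approx 5.5678 i$)
$z{\left(s \right)} = 4 - s$ ($z{\left(s \right)} = \left(-2\right)^{2} - s = 4 - s$)
$Q{\left(u \right)} = -3 + i \sqrt{31}$ ($Q{\left(u \right)} = 3 + \left(i \sqrt{31} + \left(4 - 10\right)\right) = 3 - \left(6 - i \sqrt{31}\right) = -3 + i \sqrt{31}$)
$\frac{y + Q{\left(-45 \right)}}{-203811 + 93616} = \frac{349363 - \left(3 - i \sqrt{31}\right)}{-203811 + 93616} = \frac{349360 + i \sqrt{31}}{-110195} = \left(349360 + i \sqrt{31}\right) \left(- \frac{1}{110195}\right) = - \frac{69872}{22039} - \frac{i \sqrt{31}}{110195}$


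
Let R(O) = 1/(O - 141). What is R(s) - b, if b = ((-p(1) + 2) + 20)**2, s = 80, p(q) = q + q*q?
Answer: -24401/61 ≈ -400.02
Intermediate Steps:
p(q) = q + q**2
b = 400 (b = ((-(1 + 1) + 2) + 20)**2 = ((-2 + 2) + 20)**2 = (0 + 20)**2 = 20**2 = 400)
R(O) = 1/(-141 + O)
R(s) - b = 1/(-141 + 80) - 1*400 = 1/(-61) - 400 = -1/61 - 400 = -24401/61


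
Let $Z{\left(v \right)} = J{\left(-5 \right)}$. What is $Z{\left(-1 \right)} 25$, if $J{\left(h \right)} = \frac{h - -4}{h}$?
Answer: $5$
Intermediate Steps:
$J{\left(h \right)} = \frac{4 + h}{h}$ ($J{\left(h \right)} = \frac{h + 4}{h} = \frac{4 + h}{h}$)
$Z{\left(v \right)} = \frac{1}{5}$ ($Z{\left(v \right)} = \frac{4 - 5}{-5} = \left(- \frac{1}{5}\right) \left(-1\right) = \frac{1}{5}$)
$Z{\left(-1 \right)} 25 = \frac{1}{5} \cdot 25 = 5$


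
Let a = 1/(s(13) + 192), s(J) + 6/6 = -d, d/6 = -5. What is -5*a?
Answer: -5/221 ≈ -0.022624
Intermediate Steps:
d = -30 (d = 6*(-5) = -30)
s(J) = 29 (s(J) = -1 - 1*(-30) = -1 + 30 = 29)
a = 1/221 (a = 1/(29 + 192) = 1/221 ≈ 0.0045249)
-5*a = -5*1/221 = -5/221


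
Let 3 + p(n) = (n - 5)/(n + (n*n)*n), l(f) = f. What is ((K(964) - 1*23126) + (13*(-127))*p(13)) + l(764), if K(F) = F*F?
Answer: 77509887/85 ≈ 9.1188e+5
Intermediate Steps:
K(F) = F²
p(n) = -3 + (-5 + n)/(n + n³) (p(n) = -3 + (n - 5)/(n + (n*n)*n) = -3 + (-5 + n)/(n + n²*n) = -3 + (-5 + n)/(n + n³))
((K(964) - 1*23126) + (13*(-127))*p(13)) + l(764) = ((964² - 1*23126) + (13*(-127))*((-5 - 3*13³ - 2*13)/(13 + 13³))) + 764 = ((929296 - 23126) - 1651*(-5 - 3*2197 - 26)/(13 + 2197)) + 764 = (906170 - 1651*(-5 - 6591 - 26)/2210) + 764 = (906170 - 127*(-6622)/170) + 764 = (906170 - 1651*(-3311/1105)) + 764 = (906170 + 420497/85) + 764 = 77444947/85 + 764 = 77509887/85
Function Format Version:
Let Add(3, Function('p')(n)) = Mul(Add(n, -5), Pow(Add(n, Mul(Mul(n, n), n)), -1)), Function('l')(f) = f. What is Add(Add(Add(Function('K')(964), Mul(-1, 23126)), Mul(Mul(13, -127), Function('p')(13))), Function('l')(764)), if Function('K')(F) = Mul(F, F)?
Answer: Rational(77509887, 85) ≈ 9.1188e+5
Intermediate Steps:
Function('K')(F) = Pow(F, 2)
Function('p')(n) = Add(-3, Mul(Pow(Add(n, Pow(n, 3)), -1), Add(-5, n))) (Function('p')(n) = Add(-3, Mul(Add(n, -5), Pow(Add(n, Mul(Mul(n, n), n)), -1))) = Add(-3, Mul(Add(-5, n), Pow(Add(n, Mul(Pow(n, 2), n)), -1))) = Add(-3, Mul(Add(-5, n), Pow(Add(n, Pow(n, 3)), -1))) = Add(-3, Mul(Pow(Add(n, Pow(n, 3)), -1), Add(-5, n))))
Add(Add(Add(Function('K')(964), Mul(-1, 23126)), Mul(Mul(13, -127), Function('p')(13))), Function('l')(764)) = Add(Add(Add(Pow(964, 2), Mul(-1, 23126)), Mul(Mul(13, -127), Mul(Pow(Add(13, Pow(13, 3)), -1), Add(-5, Mul(-3, Pow(13, 3)), Mul(-2, 13))))), 764) = Add(Add(Add(929296, -23126), Mul(-1651, Mul(Pow(Add(13, 2197), -1), Add(-5, Mul(-3, 2197), -26)))), 764) = Add(Add(906170, Mul(-1651, Mul(Pow(2210, -1), Add(-5, -6591, -26)))), 764) = Add(Add(906170, Mul(-1651, Mul(Rational(1, 2210), -6622))), 764) = Add(Add(906170, Mul(-1651, Rational(-3311, 1105))), 764) = Add(Add(906170, Rational(420497, 85)), 764) = Add(Rational(77444947, 85), 764) = Rational(77509887, 85)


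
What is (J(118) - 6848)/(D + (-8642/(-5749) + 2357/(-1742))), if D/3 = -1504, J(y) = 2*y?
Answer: 66217579896/45185084125 ≈ 1.4655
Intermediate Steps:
D = -4512 (D = 3*(-1504) = -4512)
(J(118) - 6848)/(D + (-8642/(-5749) + 2357/(-1742))) = (2*118 - 6848)/(-4512 + (-8642/(-5749) + 2357/(-1742))) = (236 - 6848)/(-4512 + (-8642*(-1/5749) + 2357*(-1/1742))) = -6612/(-4512 + (8642/5749 - 2357/1742)) = -6612/(-4512 + 1503971/10014758) = -6612/(-45185084125/10014758) = -6612*(-10014758/45185084125) = 66217579896/45185084125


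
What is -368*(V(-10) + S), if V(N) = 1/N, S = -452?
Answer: 831864/5 ≈ 1.6637e+5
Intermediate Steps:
V(N) = 1/N
-368*(V(-10) + S) = -368*(1/(-10) - 452) = -368*(-⅒ - 452) = -368*(-4521/10) = 831864/5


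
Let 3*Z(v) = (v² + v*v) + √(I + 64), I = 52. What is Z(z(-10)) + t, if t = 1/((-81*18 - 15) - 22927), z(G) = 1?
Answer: 48797/73200 + 2*√29/3 ≈ 4.2567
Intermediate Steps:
t = -1/24400 (t = 1/((-1458 - 15) - 22927) = 1/(-1473 - 22927) = 1/(-24400) = -1/24400 ≈ -4.0984e-5)
Z(v) = 2*√29/3 + 2*v²/3 (Z(v) = ((v² + v*v) + √(52 + 64))/3 = ((v² + v²) + √116)/3 = (2*v² + 2*√29)/3 = (2*√29 + 2*v²)/3 = 2*√29/3 + 2*v²/3)
Z(z(-10)) + t = (2*√29/3 + (⅔)*1²) - 1/24400 = (2*√29/3 + (⅔)*1) - 1/24400 = (2*√29/3 + ⅔) - 1/24400 = (⅔ + 2*√29/3) - 1/24400 = 48797/73200 + 2*√29/3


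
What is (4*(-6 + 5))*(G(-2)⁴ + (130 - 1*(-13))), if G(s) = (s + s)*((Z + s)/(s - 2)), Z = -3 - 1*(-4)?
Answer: -576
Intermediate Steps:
Z = 1 (Z = -3 + 4 = 1)
G(s) = 2*s*(1 + s)/(-2 + s) (G(s) = (s + s)*((1 + s)/(s - 2)) = (2*s)*((1 + s)/(-2 + s)) = 2*s*(1 + s)/(-2 + s))
(4*(-6 + 5))*(G(-2)⁴ + (130 - 1*(-13))) = (4*(-6 + 5))*((2*(-2)*(1 - 2)/(-2 - 2))⁴ + (130 - 1*(-13))) = (4*(-1))*((2*(-2)*(-1)/(-4))⁴ + (130 + 13)) = -4*((2*(-2)*(-¼)*(-1))⁴ + 143) = -4*((-1)⁴ + 143) = -4*(1 + 143) = -4*144 = -576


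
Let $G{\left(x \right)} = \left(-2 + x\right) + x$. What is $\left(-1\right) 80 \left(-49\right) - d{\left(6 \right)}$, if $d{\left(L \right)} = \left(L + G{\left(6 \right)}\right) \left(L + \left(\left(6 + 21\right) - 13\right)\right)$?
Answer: $3600$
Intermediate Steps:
$G{\left(x \right)} = -2 + 2 x$
$d{\left(L \right)} = \left(10 + L\right) \left(14 + L\right)$ ($d{\left(L \right)} = \left(L + \left(-2 + 2 \cdot 6\right)\right) \left(L + \left(\left(6 + 21\right) - 13\right)\right) = \left(L + \left(-2 + 12\right)\right) \left(L + \left(27 - 13\right)\right) = \left(L + 10\right) \left(L + 14\right) = \left(10 + L\right) \left(14 + L\right)$)
$\left(-1\right) 80 \left(-49\right) - d{\left(6 \right)} = \left(-1\right) 80 \left(-49\right) - \left(140 + 6^{2} + 24 \cdot 6\right) = \left(-80\right) \left(-49\right) - \left(140 + 36 + 144\right) = 3920 - 320 = 3600$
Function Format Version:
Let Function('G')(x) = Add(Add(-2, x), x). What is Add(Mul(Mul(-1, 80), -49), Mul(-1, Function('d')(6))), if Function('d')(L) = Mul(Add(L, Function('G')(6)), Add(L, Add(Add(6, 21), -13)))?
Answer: 3600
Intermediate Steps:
Function('G')(x) = Add(-2, Mul(2, x))
Function('d')(L) = Mul(Add(10, L), Add(14, L)) (Function('d')(L) = Mul(Add(L, Add(-2, Mul(2, 6))), Add(L, Add(Add(6, 21), -13))) = Mul(Add(L, Add(-2, 12)), Add(L, Add(27, -13))) = Mul(Add(L, 10), Add(L, 14)) = Mul(Add(10, L), Add(14, L)))
Add(Mul(Mul(-1, 80), -49), Mul(-1, Function('d')(6))) = Add(Mul(Mul(-1, 80), -49), Mul(-1, Add(140, Pow(6, 2), Mul(24, 6)))) = Add(Mul(-80, -49), Mul(-1, Add(140, 36, 144))) = Add(3920, Mul(-1, 320)) = Add(3920, -320) = 3600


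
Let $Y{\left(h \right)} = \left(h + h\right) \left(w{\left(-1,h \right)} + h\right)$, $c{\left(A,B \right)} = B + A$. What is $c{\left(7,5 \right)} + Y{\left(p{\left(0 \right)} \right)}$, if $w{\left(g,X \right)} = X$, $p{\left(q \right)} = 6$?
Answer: $156$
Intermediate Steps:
$c{\left(A,B \right)} = A + B$
$Y{\left(h \right)} = 4 h^{2}$ ($Y{\left(h \right)} = \left(h + h\right) \left(h + h\right) = 2 h 2 h = 4 h^{2}$)
$c{\left(7,5 \right)} + Y{\left(p{\left(0 \right)} \right)} = \left(7 + 5\right) + 4 \cdot 6^{2} = 12 + 4 \cdot 36 = 12 + 144 = 156$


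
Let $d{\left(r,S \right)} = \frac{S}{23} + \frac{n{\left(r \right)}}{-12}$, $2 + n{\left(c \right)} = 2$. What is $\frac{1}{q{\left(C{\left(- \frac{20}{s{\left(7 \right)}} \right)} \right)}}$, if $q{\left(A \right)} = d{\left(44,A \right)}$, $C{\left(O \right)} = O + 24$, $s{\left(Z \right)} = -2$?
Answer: $\frac{23}{34} \approx 0.67647$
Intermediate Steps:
$n{\left(c \right)} = 0$ ($n{\left(c \right)} = -2 + 2 = 0$)
$d{\left(r,S \right)} = \frac{S}{23}$ ($d{\left(r,S \right)} = \frac{S}{23} + \frac{0}{-12} = S \frac{1}{23} + 0 \left(- \frac{1}{12}\right) = \frac{S}{23} + 0 = \frac{S}{23}$)
$C{\left(O \right)} = 24 + O$
$q{\left(A \right)} = \frac{A}{23}$
$\frac{1}{q{\left(C{\left(- \frac{20}{s{\left(7 \right)}} \right)} \right)}} = \frac{1}{\frac{1}{23} \left(24 - \frac{20}{-2}\right)} = \frac{1}{\frac{1}{23} \left(24 - -10\right)} = \frac{1}{\frac{1}{23} \left(24 + 10\right)} = \frac{1}{\frac{1}{23} \cdot 34} = \frac{1}{\frac{34}{23}} = \frac{23}{34}$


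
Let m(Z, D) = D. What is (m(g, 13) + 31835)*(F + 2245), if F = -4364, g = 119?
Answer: -67485912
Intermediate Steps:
(m(g, 13) + 31835)*(F + 2245) = (13 + 31835)*(-4364 + 2245) = 31848*(-2119) = -67485912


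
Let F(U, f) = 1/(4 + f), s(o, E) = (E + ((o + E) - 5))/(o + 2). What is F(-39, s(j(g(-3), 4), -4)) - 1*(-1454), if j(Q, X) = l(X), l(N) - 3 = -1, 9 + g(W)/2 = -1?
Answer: 7274/5 ≈ 1454.8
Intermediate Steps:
g(W) = -20 (g(W) = -18 + 2*(-1) = -18 - 2 = -20)
l(N) = 2 (l(N) = 3 - 1 = 2)
j(Q, X) = 2
s(o, E) = (-5 + o + 2*E)/(2 + o) (s(o, E) = (E + ((E + o) - 5))/(2 + o) = (E + (-5 + E + o))/(2 + o) = (-5 + o + 2*E)/(2 + o))
F(-39, s(j(g(-3), 4), -4)) - 1*(-1454) = 1/(4 + (-5 + 2 + 2*(-4))/(2 + 2)) - 1*(-1454) = 1/(4 + (-5 + 2 - 8)/4) + 1454 = 1/(4 + (¼)*(-11)) + 1454 = 1/(4 - 11/4) + 1454 = 1/(5/4) + 1454 = ⅘ + 1454 = 7274/5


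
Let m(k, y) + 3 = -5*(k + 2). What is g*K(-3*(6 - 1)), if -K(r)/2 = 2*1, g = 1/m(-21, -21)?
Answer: -1/23 ≈ -0.043478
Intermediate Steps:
m(k, y) = -13 - 5*k (m(k, y) = -3 - 5*(k + 2) = -3 - 5*(2 + k) = -3 + (-10 - 5*k) = -13 - 5*k)
g = 1/92 (g = 1/(-13 - 5*(-21)) = 1/(-13 + 105) = 1/92 ≈ 0.010870)
K(r) = -4
g*K(-3*(6 - 1)) = (1/92)*(-4) = -1/23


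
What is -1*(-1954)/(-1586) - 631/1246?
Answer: -1717725/988078 ≈ -1.7385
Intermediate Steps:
-1*(-1954)/(-1586) - 631/1246 = 1954*(-1/1586) - 631*1/1246 = -977/793 - 631/1246 = -1717725/988078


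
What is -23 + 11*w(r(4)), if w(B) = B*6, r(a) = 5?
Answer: 307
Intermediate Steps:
w(B) = 6*B
-23 + 11*w(r(4)) = -23 + 11*(6*5) = -23 + 11*30 = -23 + 330 = 307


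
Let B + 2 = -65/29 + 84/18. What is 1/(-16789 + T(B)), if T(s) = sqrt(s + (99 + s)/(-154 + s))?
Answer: -19515651123/327648266962240 - I*sqrt(300125350551)/327648266962240 ≈ -5.9563e-5 - 1.672e-9*I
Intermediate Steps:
B = 37/87 (B = -2 + (-65/29 + 84/18) = -2 + (-65*1/29 + 84*(1/18)) = -2 + (-65/29 + 14/3) = -2 + 211/87 = 37/87 ≈ 0.42529)
T(s) = sqrt(s + (99 + s)/(-154 + s))
1/(-16789 + T(B)) = 1/(-16789 + sqrt((99 + 37/87 + 37*(-154 + 37/87)/87)/(-154 + 37/87))) = 1/(-16789 + sqrt((99 + 37/87 + (37/87)*(-13361/87))/(-13361/87))) = 1/(-16789 + sqrt(-87*(99 + 37/87 - 494357/7569)/13361)) = 1/(-16789 + sqrt(-87/13361*258193/7569)) = 1/(-16789 + sqrt(-258193/1162407)) = 1/(-16789 + I*sqrt(300125350551)/1162407)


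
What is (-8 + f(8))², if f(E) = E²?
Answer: 3136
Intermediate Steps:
(-8 + f(8))² = (-8 + 8²)² = (-8 + 64)² = 56² = 3136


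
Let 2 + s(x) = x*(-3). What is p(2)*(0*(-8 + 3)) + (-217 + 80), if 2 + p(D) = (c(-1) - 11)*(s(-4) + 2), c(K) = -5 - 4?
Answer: -137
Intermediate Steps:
c(K) = -9
s(x) = -2 - 3*x (s(x) = -2 + x*(-3) = -2 - 3*x)
p(D) = -242 (p(D) = -2 + (-9 - 11)*((-2 - 3*(-4)) + 2) = -2 - 20*((-2 + 12) + 2) = -2 - 20*(10 + 2) = -2 - 20*12 = -2 - 240 = -242)
p(2)*(0*(-8 + 3)) + (-217 + 80) = -0*(-8 + 3) + (-217 + 80) = -0*(-5) - 137 = -242*0 - 137 = 0 - 137 = -137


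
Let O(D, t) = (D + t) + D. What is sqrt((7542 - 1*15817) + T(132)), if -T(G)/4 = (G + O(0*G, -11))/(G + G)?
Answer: I*sqrt(297966)/6 ≈ 90.977*I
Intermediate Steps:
O(D, t) = t + 2*D
T(G) = -2*(-11 + G)/G (T(G) = -4*(G + (-11 + 2*(0*G)))/(G + G) = -4*(G + (-11 + 2*0))/(2*G) = -4*(G + (-11 + 0))*1/(2*G) = -4*(G - 11)*1/(2*G) = -4*(-11 + G)*1/(2*G) = -2*(-11 + G)/G)
sqrt((7542 - 1*15817) + T(132)) = sqrt((7542 - 1*15817) + (-2 + 22/132)) = sqrt((7542 - 15817) + (-2 + 22*(1/132))) = sqrt(-8275 + (-2 + 1/6)) = sqrt(-8275 - 11/6) = sqrt(-49661/6) = I*sqrt(297966)/6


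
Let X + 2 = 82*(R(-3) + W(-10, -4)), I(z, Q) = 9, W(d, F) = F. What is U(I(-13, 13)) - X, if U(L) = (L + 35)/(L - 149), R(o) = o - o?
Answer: 11539/35 ≈ 329.69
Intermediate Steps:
R(o) = 0
U(L) = (35 + L)/(-149 + L)
X = -330 (X = -2 + 82*(0 - 4) = -2 + 82*(-4) = -2 - 328 = -330)
U(I(-13, 13)) - X = (35 + 9)/(-149 + 9) - 1*(-330) = 44/(-140) + 330 = -1/140*44 + 330 = -11/35 + 330 = 11539/35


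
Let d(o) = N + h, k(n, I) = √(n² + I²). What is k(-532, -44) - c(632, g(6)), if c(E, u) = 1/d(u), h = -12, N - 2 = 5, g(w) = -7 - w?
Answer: ⅕ + 4*√17810 ≈ 534.02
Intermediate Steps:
k(n, I) = √(I² + n²)
N = 7 (N = 2 + 5 = 7)
d(o) = -5 (d(o) = 7 - 12 = -5)
c(E, u) = -⅕ (c(E, u) = 1/(-5) = -⅕)
k(-532, -44) - c(632, g(6)) = √((-44)² + (-532)²) - 1*(-⅕) = √(1936 + 283024) + ⅕ = √284960 + ⅕ = 4*√17810 + ⅕ = ⅕ + 4*√17810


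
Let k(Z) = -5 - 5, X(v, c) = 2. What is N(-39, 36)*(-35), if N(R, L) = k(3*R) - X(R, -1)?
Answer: 420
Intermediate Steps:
k(Z) = -10
N(R, L) = -12 (N(R, L) = -10 - 1*2 = -10 - 2 = -12)
N(-39, 36)*(-35) = -12*(-35) = 420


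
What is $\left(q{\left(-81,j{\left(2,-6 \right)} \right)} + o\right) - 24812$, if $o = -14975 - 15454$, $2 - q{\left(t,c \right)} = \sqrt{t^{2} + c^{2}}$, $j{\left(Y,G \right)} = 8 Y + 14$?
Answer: $-55239 - 3 \sqrt{829} \approx -55325.0$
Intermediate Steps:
$j{\left(Y,G \right)} = 14 + 8 Y$
$q{\left(t,c \right)} = 2 - \sqrt{c^{2} + t^{2}}$ ($q{\left(t,c \right)} = 2 - \sqrt{t^{2} + c^{2}} = 2 - \sqrt{c^{2} + t^{2}}$)
$o = -30429$
$\left(q{\left(-81,j{\left(2,-6 \right)} \right)} + o\right) - 24812 = \left(\left(2 - \sqrt{\left(14 + 8 \cdot 2\right)^{2} + \left(-81\right)^{2}}\right) - 30429\right) - 24812 = \left(\left(2 - \sqrt{\left(14 + 16\right)^{2} + 6561}\right) - 30429\right) - 24812 = \left(\left(2 - \sqrt{30^{2} + 6561}\right) - 30429\right) - 24812 = \left(\left(2 - \sqrt{900 + 6561}\right) - 30429\right) - 24812 = \left(\left(2 - \sqrt{7461}\right) - 30429\right) - 24812 = \left(\left(2 - 3 \sqrt{829}\right) - 30429\right) - 24812 = \left(-30427 - 3 \sqrt{829}\right) - 24812 = -55239 - 3 \sqrt{829}$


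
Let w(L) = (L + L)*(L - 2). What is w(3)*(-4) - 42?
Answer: -66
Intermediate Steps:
w(L) = 2*L*(-2 + L) (w(L) = (2*L)*(-2 + L) = 2*L*(-2 + L))
w(3)*(-4) - 42 = (2*3*(-2 + 3))*(-4) - 42 = (2*3*1)*(-4) - 42 = 6*(-4) - 42 = -24 - 42 = -66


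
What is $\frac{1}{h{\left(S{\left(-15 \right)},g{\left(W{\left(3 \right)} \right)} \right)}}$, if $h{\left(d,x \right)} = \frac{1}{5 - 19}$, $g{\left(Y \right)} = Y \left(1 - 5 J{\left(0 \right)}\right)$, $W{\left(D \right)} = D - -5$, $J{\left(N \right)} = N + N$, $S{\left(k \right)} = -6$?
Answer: $-14$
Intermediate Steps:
$J{\left(N \right)} = 2 N$
$W{\left(D \right)} = 5 + D$ ($W{\left(D \right)} = D + 5 = 5 + D$)
$g{\left(Y \right)} = Y$ ($g{\left(Y \right)} = Y \left(1 - 5 \cdot 2 \cdot 0\right) = Y \left(1 - 0\right) = Y \left(1 + 0\right) = Y 1 = Y$)
$h{\left(d,x \right)} = - \frac{1}{14}$ ($h{\left(d,x \right)} = \frac{1}{-14} = - \frac{1}{14}$)
$\frac{1}{h{\left(S{\left(-15 \right)},g{\left(W{\left(3 \right)} \right)} \right)}} = \frac{1}{- \frac{1}{14}} = -14$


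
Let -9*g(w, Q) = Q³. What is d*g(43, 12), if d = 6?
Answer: -1152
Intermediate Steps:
g(w, Q) = -Q³/9
d*g(43, 12) = 6*(-⅑*12³) = 6*(-⅑*1728) = 6*(-192) = -1152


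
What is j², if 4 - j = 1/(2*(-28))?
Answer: 50625/3136 ≈ 16.143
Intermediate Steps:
j = 225/56 (j = 4 - 1/(2*(-28)) = 4 - 1/(-56) = 4 - 1*(-1/56) = 4 + 1/56 = 225/56 ≈ 4.0179)
j² = (225/56)² = 50625/3136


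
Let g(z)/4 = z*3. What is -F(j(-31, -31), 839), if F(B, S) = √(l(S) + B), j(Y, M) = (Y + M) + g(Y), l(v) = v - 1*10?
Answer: -√395 ≈ -19.875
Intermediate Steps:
l(v) = -10 + v (l(v) = v - 10 = -10 + v)
g(z) = 12*z (g(z) = 4*(z*3) = 4*(3*z) = 12*z)
j(Y, M) = M + 13*Y (j(Y, M) = (Y + M) + 12*Y = (M + Y) + 12*Y = M + 13*Y)
F(B, S) = √(-10 + B + S) (F(B, S) = √((-10 + S) + B) = √(-10 + B + S))
-F(j(-31, -31), 839) = -√(-10 + (-31 + 13*(-31)) + 839) = -√(-10 + (-31 - 403) + 839) = -√(-10 - 434 + 839) = -√395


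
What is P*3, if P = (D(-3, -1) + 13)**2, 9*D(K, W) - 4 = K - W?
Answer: 14161/27 ≈ 524.48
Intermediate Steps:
D(K, W) = 4/9 - W/9 + K/9 (D(K, W) = 4/9 + (K - W)/9 = 4/9 + (-W/9 + K/9) = 4/9 - W/9 + K/9)
P = 14161/81 (P = ((4/9 - 1/9*(-1) + (1/9)*(-3)) + 13)**2 = ((4/9 + 1/9 - 1/3) + 13)**2 = (2/9 + 13)**2 = (119/9)**2 = 14161/81 ≈ 174.83)
P*3 = (14161/81)*3 = 14161/27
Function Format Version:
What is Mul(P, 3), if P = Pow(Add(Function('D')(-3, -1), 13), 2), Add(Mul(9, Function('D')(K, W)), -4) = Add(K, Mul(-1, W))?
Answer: Rational(14161, 27) ≈ 524.48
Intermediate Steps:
Function('D')(K, W) = Add(Rational(4, 9), Mul(Rational(-1, 9), W), Mul(Rational(1, 9), K)) (Function('D')(K, W) = Add(Rational(4, 9), Mul(Rational(1, 9), Add(K, Mul(-1, W)))) = Add(Rational(4, 9), Add(Mul(Rational(-1, 9), W), Mul(Rational(1, 9), K))) = Add(Rational(4, 9), Mul(Rational(-1, 9), W), Mul(Rational(1, 9), K)))
P = Rational(14161, 81) (P = Pow(Add(Add(Rational(4, 9), Mul(Rational(-1, 9), -1), Mul(Rational(1, 9), -3)), 13), 2) = Pow(Add(Add(Rational(4, 9), Rational(1, 9), Rational(-1, 3)), 13), 2) = Pow(Add(Rational(2, 9), 13), 2) = Pow(Rational(119, 9), 2) = Rational(14161, 81) ≈ 174.83)
Mul(P, 3) = Mul(Rational(14161, 81), 3) = Rational(14161, 27)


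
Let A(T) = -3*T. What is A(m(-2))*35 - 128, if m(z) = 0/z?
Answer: -128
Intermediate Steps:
m(z) = 0
A(m(-2))*35 - 128 = -3*0*35 - 128 = 0*35 - 128 = 0 - 128 = -128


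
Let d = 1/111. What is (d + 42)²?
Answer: 21743569/12321 ≈ 1764.8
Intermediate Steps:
d = 1/111 ≈ 0.0090090
(d + 42)² = (1/111 + 42)² = (4663/111)² = 21743569/12321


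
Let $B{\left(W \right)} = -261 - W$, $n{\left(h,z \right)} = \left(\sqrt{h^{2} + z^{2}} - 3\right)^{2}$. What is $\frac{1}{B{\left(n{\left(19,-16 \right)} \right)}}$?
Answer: $- \frac{887}{764557} - \frac{6 \sqrt{617}}{764557} \approx -0.0013551$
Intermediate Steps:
$n{\left(h,z \right)} = \left(-3 + \sqrt{h^{2} + z^{2}}\right)^{2}$
$\frac{1}{B{\left(n{\left(19,-16 \right)} \right)}} = \frac{1}{-261 - \left(-3 + \sqrt{19^{2} + \left(-16\right)^{2}}\right)^{2}} = \frac{1}{-261 - \left(-3 + \sqrt{361 + 256}\right)^{2}} = \frac{1}{-261 - \left(-3 + \sqrt{617}\right)^{2}}$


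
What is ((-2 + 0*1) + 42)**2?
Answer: 1600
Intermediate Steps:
((-2 + 0*1) + 42)**2 = ((-2 + 0) + 42)**2 = (-2 + 42)**2 = 40**2 = 1600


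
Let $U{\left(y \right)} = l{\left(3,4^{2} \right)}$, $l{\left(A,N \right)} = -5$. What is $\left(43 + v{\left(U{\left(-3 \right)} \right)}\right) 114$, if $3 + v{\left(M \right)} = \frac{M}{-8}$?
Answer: $\frac{18525}{4} \approx 4631.3$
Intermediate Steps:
$U{\left(y \right)} = -5$
$v{\left(M \right)} = -3 - \frac{M}{8}$ ($v{\left(M \right)} = -3 + \frac{M}{-8} = -3 + M \left(- \frac{1}{8}\right) = -3 - \frac{M}{8}$)
$\left(43 + v{\left(U{\left(-3 \right)} \right)}\right) 114 = \left(43 - \frac{19}{8}\right) 114 = \frac{325}{8} \cdot 114 = \frac{18525}{4}$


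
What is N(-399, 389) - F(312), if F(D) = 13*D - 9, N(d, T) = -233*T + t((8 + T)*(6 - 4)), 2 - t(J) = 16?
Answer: -94698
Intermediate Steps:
t(J) = -14 (t(J) = 2 - 1*16 = 2 - 16 = -14)
N(d, T) = -14 - 233*T (N(d, T) = -233*T - 14 = -14 - 233*T)
F(D) = -9 + 13*D
N(-399, 389) - F(312) = (-14 - 233*389) - (-9 + 13*312) = (-14 - 90637) - (-9 + 4056) = -90651 - 1*4047 = -90651 - 4047 = -94698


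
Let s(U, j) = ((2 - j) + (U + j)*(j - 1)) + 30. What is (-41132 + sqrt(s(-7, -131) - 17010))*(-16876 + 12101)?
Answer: 196228625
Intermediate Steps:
s(U, j) = 32 - j + (-1 + j)*(U + j) (s(U, j) = ((2 - j) + (U + j)*(-1 + j)) + 30 = ((2 - j) + (-1 + j)*(U + j)) + 30 = (2 - j + (-1 + j)*(U + j)) + 30 = 32 - j + (-1 + j)*(U + j))
(-41132 + sqrt(s(-7, -131) - 17010))*(-16876 + 12101) = (-41132 + sqrt((32 + (-131)**2 - 1*(-7) - 2*(-131) - 7*(-131)) - 17010))*(-16876 + 12101) = (-41132 + sqrt((32 + 17161 + 7 + 262 + 917) - 17010))*(-4775) = (-41132 + sqrt(18379 - 17010))*(-4775) = (-41132 + sqrt(1369))*(-4775) = (-41132 + 37)*(-4775) = -41095*(-4775) = 196228625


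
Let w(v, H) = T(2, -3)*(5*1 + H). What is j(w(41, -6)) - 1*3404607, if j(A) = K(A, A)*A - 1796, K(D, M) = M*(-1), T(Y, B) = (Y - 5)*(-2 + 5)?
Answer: -3406484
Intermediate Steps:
T(Y, B) = -15 + 3*Y (T(Y, B) = (-5 + Y)*3 = -15 + 3*Y)
K(D, M) = -M
w(v, H) = -45 - 9*H (w(v, H) = (-15 + 3*2)*(5*1 + H) = (-15 + 6)*(5 + H) = -9*(5 + H) = -45 - 9*H)
j(A) = -1796 - A² (j(A) = (-A)*A - 1796 = -A² - 1796 = -1796 - A²)
j(w(41, -6)) - 1*3404607 = (-1796 - (-45 - 9*(-6))²) - 1*3404607 = (-1796 - (-45 + 54)²) - 3404607 = (-1796 - 1*9²) - 3404607 = (-1796 - 1*81) - 3404607 = (-1796 - 81) - 3404607 = -1877 - 3404607 = -3406484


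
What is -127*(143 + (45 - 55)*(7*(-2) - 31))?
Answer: -75311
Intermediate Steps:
-127*(143 + (45 - 55)*(7*(-2) - 31)) = -127*(143 - 10*(-14 - 31)) = -127*(143 - 10*(-45)) = -127*(143 + 450) = -127*593 = -75311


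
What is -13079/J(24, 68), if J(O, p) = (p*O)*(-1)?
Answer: 13079/1632 ≈ 8.0141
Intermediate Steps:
J(O, p) = -O*p (J(O, p) = (O*p)*(-1) = -O*p)
-13079/J(24, 68) = -13079/((-1*24*68)) = -13079/(-1632) = -13079*(-1/1632) = 13079/1632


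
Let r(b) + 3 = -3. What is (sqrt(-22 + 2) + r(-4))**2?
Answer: 16 - 24*I*sqrt(5) ≈ 16.0 - 53.666*I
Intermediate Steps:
r(b) = -6 (r(b) = -3 - 3 = -6)
(sqrt(-22 + 2) + r(-4))**2 = (sqrt(-22 + 2) - 6)**2 = (sqrt(-20) - 6)**2 = (2*I*sqrt(5) - 6)**2 = (-6 + 2*I*sqrt(5))**2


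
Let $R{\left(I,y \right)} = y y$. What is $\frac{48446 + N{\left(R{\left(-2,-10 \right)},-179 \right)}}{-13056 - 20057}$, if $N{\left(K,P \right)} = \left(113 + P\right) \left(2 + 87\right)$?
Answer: $- \frac{42572}{33113} \approx -1.2857$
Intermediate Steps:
$R{\left(I,y \right)} = y^{2}$
$N{\left(K,P \right)} = 10057 + 89 P$ ($N{\left(K,P \right)} = \left(113 + P\right) 89 = 10057 + 89 P$)
$\frac{48446 + N{\left(R{\left(-2,-10 \right)},-179 \right)}}{-13056 - 20057} = \frac{48446 + \left(10057 + 89 \left(-179\right)\right)}{-13056 - 20057} = \frac{48446 + \left(10057 - 15931\right)}{-33113} = \left(48446 - 5874\right) \left(- \frac{1}{33113}\right) = 42572 \left(- \frac{1}{33113}\right) = - \frac{42572}{33113}$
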